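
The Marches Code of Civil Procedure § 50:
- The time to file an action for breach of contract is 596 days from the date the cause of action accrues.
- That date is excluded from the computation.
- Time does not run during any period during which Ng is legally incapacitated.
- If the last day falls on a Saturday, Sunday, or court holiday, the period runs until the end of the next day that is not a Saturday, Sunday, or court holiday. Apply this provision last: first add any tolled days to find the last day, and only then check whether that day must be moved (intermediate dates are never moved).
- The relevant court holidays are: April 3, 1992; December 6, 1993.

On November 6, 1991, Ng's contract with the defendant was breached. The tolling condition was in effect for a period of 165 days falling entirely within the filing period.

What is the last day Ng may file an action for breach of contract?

December 7, 1993

596 days after November 6, 1991 is June 24, 1993.
Tolling adds 165 days: June 24, 1993 + 165 days = December 6, 1993.
December 6, 1993 is a listed holiday. The next qualifying day is December 7, 1993.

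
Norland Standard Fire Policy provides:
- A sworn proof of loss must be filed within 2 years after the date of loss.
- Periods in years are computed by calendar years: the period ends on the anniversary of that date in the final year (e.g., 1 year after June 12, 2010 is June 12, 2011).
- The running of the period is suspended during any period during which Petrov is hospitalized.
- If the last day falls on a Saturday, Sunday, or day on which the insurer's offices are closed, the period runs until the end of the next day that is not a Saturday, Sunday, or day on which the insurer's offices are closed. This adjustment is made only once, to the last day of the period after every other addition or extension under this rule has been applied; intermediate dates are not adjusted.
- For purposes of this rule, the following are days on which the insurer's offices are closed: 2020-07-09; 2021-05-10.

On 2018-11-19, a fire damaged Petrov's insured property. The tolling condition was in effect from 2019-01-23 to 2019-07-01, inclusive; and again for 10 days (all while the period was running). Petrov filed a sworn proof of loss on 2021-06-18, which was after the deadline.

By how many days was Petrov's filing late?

2 years after 2018-11-19 is November 19, 2020.
From January 23, 2019 through July 1, 2019 inclusive is 160 days; tolling adds 160 days: November 19, 2020 + 160 days = April 28, 2021.
Tolling adds 10 days: April 28, 2021 + 10 days = May 8, 2021.
May 8, 2021 is Saturday; May 9, 2021 is Sunday; May 10, 2021 is a listed holiday. The next qualifying day is May 11, 2021.
The deadline is May 11, 2021; from May 11, 2021 to June 18, 2021 is 38 days.

38 days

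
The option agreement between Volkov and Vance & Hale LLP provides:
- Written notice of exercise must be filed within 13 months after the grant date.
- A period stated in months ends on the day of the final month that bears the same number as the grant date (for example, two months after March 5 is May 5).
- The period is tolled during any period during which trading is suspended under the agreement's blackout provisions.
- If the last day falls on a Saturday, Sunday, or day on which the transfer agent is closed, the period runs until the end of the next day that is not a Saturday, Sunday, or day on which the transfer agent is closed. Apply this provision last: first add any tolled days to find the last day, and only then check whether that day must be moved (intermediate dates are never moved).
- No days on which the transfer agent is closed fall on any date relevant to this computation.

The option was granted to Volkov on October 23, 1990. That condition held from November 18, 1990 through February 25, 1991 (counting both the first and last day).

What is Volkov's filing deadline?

13 months after October 23, 1990 is November 23, 1991.
From November 18, 1990 through February 25, 1991 inclusive is 100 days; tolling adds 100 days: November 23, 1991 + 100 days = March 2, 1992.
March 2, 1992 is a Monday and not a day on which the transfer agent is closed, so no extension applies.

March 2, 1992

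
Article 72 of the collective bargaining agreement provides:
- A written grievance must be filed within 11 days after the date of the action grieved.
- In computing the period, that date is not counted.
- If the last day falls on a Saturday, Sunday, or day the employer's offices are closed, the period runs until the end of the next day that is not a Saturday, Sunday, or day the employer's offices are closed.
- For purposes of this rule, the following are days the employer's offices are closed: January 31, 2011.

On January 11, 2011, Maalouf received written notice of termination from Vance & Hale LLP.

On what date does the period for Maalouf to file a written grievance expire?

11 days after January 11, 2011 is January 22, 2011.
January 22, 2011 is Saturday; January 23, 2011 is Sunday. The next qualifying day is January 24, 2011.

January 24, 2011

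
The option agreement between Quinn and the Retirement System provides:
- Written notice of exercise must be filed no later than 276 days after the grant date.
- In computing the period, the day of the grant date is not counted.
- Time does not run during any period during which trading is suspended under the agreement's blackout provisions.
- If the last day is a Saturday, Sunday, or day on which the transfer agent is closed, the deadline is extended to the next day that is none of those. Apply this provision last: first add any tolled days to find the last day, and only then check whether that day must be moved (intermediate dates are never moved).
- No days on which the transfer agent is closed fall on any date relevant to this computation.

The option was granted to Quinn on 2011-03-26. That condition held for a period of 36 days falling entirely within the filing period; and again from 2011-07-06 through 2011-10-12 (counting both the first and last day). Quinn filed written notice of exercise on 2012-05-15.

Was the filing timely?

276 days after 2011-03-26 is December 27, 2011.
Tolling adds 36 days: December 27, 2011 + 36 days = February 1, 2012.
From July 6, 2011 through October 12, 2011 inclusive is 99 days; tolling adds 99 days: February 1, 2012 + 99 days = May 10, 2012.
May 10, 2012 is a Thursday and not a day on which the transfer agent is closed, so no extension applies.
The deadline is May 10, 2012; the filing on May 15, 2012 is after that date.

No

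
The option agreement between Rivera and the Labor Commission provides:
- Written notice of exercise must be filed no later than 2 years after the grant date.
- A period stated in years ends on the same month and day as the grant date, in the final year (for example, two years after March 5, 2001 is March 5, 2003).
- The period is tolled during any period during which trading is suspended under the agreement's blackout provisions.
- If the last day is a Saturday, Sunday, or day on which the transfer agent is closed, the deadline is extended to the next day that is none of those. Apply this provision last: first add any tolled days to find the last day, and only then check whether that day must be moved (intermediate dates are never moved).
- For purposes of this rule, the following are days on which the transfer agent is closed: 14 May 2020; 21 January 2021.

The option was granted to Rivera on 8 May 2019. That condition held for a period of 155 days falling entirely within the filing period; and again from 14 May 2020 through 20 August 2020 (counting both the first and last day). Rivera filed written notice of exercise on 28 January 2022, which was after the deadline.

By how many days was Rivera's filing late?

2 years after 8 May 2019 is May 8, 2021.
Tolling adds 155 days: May 8, 2021 + 155 days = October 10, 2021.
From May 14, 2020 through August 20, 2020 inclusive is 99 days; tolling adds 99 days: October 10, 2021 + 99 days = January 17, 2022.
January 17, 2022 is a Monday and not a day on which the transfer agent is closed, so no extension applies.
The deadline is January 17, 2022; from January 17, 2022 to January 28, 2022 is 11 days.

11 days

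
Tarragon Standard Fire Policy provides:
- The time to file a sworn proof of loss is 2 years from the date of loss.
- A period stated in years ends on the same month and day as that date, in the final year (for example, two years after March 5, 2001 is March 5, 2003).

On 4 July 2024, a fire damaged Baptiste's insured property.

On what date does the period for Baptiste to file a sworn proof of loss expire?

July 4, 2026

2 years after 4 July 2024 is July 4, 2026.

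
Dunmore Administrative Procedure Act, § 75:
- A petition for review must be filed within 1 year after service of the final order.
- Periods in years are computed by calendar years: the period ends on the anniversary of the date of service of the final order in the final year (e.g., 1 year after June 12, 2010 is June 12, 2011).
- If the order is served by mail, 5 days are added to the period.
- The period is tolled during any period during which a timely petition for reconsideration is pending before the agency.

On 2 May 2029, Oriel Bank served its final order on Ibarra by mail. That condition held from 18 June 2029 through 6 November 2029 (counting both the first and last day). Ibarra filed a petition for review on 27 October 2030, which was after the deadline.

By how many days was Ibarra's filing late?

1 year after 2 May 2029 is May 2, 2030.
Service was by mail, adding 5 days: May 2, 2030 + 5 days = May 7, 2030.
From June 18, 2029 through November 6, 2029 inclusive is 142 days; tolling adds 142 days: May 7, 2030 + 142 days = September 26, 2030.
The deadline is September 26, 2030; from September 26, 2030 to October 27, 2030 is 31 days.

31 days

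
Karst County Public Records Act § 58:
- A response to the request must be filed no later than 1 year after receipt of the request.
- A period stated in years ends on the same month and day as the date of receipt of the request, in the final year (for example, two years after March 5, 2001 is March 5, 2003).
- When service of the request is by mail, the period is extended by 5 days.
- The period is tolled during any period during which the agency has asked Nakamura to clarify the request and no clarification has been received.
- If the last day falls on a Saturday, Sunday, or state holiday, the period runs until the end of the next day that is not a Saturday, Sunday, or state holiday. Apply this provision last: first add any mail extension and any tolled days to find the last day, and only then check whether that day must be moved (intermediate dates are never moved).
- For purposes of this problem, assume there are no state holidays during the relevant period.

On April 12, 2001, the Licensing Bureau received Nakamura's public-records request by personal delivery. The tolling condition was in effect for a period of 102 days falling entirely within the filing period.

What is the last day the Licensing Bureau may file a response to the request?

July 23, 2002

1 year after April 12, 2001 is April 12, 2002.
Service was not by mail, so no mail extension applies.
Tolling adds 102 days: April 12, 2002 + 102 days = July 23, 2002.
July 23, 2002 is a Tuesday and not a state holiday, so no extension applies.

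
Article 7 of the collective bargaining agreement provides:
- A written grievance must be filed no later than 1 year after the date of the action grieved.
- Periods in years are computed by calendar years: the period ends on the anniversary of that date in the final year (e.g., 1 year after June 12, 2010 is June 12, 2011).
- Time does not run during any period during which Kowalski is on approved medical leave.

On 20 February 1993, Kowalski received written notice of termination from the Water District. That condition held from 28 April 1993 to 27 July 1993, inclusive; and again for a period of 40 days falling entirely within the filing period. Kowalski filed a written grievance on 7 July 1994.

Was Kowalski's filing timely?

No

1 year after 20 February 1993 is February 20, 1994.
From April 28, 1993 through July 27, 1993 inclusive is 91 days; tolling adds 91 days: February 20, 1994 + 91 days = May 22, 1994.
Tolling adds 40 days: May 22, 1994 + 40 days = July 1, 1994.
The deadline is July 1, 1994; the filing on July 7, 1994 is after that date.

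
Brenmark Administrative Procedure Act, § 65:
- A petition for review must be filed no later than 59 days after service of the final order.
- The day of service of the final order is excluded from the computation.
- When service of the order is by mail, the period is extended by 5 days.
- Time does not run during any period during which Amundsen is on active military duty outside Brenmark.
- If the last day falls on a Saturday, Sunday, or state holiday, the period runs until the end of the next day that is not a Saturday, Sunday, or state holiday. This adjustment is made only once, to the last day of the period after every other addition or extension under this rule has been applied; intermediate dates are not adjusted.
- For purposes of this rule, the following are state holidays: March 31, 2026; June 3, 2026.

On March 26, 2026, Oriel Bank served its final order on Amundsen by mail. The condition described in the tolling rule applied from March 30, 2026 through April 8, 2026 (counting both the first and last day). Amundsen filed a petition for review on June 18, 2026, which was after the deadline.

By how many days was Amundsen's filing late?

10 days

59 days after March 26, 2026 is May 24, 2026.
Service was by mail, adding 5 days: May 24, 2026 + 5 days = May 29, 2026.
From March 30, 2026 through April 8, 2026 inclusive is 10 days; tolling adds 10 days: May 29, 2026 + 10 days = June 8, 2026.
June 8, 2026 is a Monday and not a state holiday, so no extension applies.
The deadline is June 8, 2026; from June 8, 2026 to June 18, 2026 is 10 days.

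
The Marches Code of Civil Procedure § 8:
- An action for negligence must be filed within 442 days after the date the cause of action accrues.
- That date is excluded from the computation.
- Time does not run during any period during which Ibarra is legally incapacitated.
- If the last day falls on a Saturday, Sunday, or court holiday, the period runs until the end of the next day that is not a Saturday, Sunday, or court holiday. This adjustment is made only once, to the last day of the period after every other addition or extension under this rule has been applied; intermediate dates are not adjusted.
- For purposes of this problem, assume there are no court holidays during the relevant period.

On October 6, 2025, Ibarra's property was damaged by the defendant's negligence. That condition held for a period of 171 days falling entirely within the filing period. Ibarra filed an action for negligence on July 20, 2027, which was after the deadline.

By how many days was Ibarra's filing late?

39 days

442 days after October 6, 2025 is December 22, 2026.
Tolling adds 171 days: December 22, 2026 + 171 days = June 11, 2027.
June 11, 2027 is a Friday and not a court holiday, so no extension applies.
The deadline is June 11, 2027; from June 11, 2027 to July 20, 2027 is 39 days.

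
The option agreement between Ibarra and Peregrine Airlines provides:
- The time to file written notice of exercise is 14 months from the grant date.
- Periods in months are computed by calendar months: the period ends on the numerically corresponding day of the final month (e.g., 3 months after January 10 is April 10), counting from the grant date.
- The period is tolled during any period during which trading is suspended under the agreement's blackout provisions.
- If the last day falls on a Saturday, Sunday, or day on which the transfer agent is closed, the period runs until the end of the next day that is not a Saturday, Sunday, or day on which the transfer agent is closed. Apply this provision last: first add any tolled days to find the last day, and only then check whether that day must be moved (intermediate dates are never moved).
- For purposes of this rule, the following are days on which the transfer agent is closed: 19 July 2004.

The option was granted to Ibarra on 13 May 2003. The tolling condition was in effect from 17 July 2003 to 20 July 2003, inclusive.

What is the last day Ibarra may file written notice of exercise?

July 20, 2004

14 months after 13 May 2003 is July 13, 2004.
From July 17, 2003 through July 20, 2003 inclusive is 4 days; tolling adds 4 days: July 13, 2004 + 4 days = July 17, 2004.
July 17, 2004 is Saturday; July 18, 2004 is Sunday; July 19, 2004 is a listed holiday. The next qualifying day is July 20, 2004.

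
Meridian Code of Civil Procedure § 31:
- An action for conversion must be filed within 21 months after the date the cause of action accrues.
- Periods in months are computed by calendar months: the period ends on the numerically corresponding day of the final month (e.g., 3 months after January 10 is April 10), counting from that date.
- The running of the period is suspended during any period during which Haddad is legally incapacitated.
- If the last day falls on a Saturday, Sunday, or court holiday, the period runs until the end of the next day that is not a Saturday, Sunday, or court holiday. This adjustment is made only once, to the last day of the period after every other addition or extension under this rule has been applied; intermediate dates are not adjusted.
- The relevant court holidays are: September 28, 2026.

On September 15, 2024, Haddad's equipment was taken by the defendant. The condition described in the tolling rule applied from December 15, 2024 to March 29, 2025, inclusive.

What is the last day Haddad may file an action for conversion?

September 29, 2026

21 months after September 15, 2024 is June 15, 2026.
From December 15, 2024 through March 29, 2025 inclusive is 105 days; tolling adds 105 days: June 15, 2026 + 105 days = September 28, 2026.
September 28, 2026 is a listed holiday. The next qualifying day is September 29, 2026.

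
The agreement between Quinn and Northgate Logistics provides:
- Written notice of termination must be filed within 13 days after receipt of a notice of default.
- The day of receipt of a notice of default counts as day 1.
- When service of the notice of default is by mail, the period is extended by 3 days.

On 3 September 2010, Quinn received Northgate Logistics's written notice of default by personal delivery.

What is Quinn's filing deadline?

September 15, 2010

Counting 3 September 2010 as day 1, day 13 is September 15, 2010.
Service was not by mail, so no mail extension applies.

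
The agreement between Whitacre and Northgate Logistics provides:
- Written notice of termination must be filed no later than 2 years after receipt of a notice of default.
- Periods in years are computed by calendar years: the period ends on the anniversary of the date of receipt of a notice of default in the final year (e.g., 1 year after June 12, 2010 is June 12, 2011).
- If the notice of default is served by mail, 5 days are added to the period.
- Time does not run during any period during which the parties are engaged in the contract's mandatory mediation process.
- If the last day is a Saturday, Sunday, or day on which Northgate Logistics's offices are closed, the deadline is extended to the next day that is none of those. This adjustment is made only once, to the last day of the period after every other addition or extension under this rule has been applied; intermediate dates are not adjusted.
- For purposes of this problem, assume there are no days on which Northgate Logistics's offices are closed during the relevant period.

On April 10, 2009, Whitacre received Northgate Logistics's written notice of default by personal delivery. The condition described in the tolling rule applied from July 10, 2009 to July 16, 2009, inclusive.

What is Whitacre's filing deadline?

April 18, 2011

2 years after April 10, 2009 is April 10, 2011.
Service was not by mail, so no mail extension applies.
From July 10, 2009 through July 16, 2009 inclusive is 7 days; tolling adds 7 days: April 10, 2011 + 7 days = April 17, 2011.
April 17, 2011 is Sunday. The next qualifying day is April 18, 2011.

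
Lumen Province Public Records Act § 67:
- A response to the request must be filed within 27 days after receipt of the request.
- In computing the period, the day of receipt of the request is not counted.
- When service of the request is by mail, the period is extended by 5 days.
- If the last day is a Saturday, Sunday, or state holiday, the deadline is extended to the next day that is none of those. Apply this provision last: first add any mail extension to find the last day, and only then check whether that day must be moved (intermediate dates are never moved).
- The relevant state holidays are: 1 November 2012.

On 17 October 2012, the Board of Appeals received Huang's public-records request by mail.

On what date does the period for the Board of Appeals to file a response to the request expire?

November 19, 2012

27 days after 17 October 2012 is November 13, 2012.
Service was by mail, adding 5 days: November 13, 2012 + 5 days = November 18, 2012.
November 18, 2012 is Sunday. The next qualifying day is November 19, 2012.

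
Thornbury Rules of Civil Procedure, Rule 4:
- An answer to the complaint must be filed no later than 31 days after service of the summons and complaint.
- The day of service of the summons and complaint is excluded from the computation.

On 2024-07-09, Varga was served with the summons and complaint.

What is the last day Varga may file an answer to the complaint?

August 9, 2024

31 days after 2024-07-09 is August 9, 2024.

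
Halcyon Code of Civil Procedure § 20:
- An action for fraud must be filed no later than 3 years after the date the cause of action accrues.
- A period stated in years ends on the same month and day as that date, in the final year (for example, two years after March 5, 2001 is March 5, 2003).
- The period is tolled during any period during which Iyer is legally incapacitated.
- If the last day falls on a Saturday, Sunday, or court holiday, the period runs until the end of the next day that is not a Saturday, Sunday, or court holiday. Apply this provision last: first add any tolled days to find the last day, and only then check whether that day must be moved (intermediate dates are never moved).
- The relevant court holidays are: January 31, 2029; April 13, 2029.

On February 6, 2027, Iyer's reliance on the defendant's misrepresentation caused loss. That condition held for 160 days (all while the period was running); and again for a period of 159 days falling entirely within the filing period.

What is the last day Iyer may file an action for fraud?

3 years after February 6, 2027 is February 6, 2030.
Tolling adds 160 days: February 6, 2030 + 160 days = July 16, 2030.
Tolling adds 159 days: July 16, 2030 + 159 days = December 22, 2030.
December 22, 2030 is Sunday. The next qualifying day is December 23, 2030.

December 23, 2030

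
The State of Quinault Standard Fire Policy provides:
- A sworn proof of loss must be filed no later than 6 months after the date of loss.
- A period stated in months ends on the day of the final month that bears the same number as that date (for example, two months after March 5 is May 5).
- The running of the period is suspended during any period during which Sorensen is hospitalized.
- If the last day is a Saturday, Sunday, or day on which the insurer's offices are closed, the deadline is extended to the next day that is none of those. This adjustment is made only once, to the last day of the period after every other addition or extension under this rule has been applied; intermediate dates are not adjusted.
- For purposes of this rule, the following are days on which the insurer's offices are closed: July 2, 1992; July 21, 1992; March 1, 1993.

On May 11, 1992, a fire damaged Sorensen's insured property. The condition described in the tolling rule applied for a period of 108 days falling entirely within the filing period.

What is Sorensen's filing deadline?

March 2, 1993

6 months after May 11, 1992 is November 11, 1992.
Tolling adds 108 days: November 11, 1992 + 108 days = February 27, 1993.
February 27, 1993 is Saturday; February 28, 1993 is Sunday; March 1, 1993 is a listed holiday. The next qualifying day is March 2, 1993.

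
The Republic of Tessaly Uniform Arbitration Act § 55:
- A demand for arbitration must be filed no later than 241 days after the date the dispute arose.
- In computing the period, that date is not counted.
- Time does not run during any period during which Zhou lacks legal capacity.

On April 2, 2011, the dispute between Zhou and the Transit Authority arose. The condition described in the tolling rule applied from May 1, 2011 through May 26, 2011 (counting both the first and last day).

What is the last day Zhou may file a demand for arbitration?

241 days after April 2, 2011 is November 29, 2011.
From May 1, 2011 through May 26, 2011 inclusive is 26 days; tolling adds 26 days: November 29, 2011 + 26 days = December 25, 2011.

December 25, 2011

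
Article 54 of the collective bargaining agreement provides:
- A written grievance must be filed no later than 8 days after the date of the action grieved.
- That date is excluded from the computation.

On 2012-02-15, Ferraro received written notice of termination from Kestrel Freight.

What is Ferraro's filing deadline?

February 23, 2012

8 days after 2012-02-15 is February 23, 2012.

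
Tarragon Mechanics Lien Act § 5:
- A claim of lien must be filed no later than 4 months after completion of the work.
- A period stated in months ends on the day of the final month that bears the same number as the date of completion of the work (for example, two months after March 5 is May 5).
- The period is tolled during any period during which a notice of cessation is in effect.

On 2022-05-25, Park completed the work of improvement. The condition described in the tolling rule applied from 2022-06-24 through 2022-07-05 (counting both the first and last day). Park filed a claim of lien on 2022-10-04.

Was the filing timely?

Yes

4 months after 2022-05-25 is September 25, 2022.
From June 24, 2022 through July 5, 2022 inclusive is 12 days; tolling adds 12 days: September 25, 2022 + 12 days = October 7, 2022.
The deadline is October 7, 2022; the filing on October 4, 2022 is on or before that date.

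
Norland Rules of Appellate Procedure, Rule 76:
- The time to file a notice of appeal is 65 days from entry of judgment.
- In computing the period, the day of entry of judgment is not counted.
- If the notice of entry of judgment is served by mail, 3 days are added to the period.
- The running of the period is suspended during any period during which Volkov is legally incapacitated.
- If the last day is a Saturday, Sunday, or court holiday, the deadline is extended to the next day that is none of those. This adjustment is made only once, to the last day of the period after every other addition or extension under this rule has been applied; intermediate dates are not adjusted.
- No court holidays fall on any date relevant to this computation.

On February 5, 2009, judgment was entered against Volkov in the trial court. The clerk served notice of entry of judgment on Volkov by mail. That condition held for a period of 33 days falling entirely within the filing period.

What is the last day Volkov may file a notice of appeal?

May 18, 2009

65 days after February 5, 2009 is April 11, 2009.
Service was by mail, adding 3 days: April 11, 2009 + 3 days = April 14, 2009.
Tolling adds 33 days: April 14, 2009 + 33 days = May 17, 2009.
May 17, 2009 is Sunday. The next qualifying day is May 18, 2009.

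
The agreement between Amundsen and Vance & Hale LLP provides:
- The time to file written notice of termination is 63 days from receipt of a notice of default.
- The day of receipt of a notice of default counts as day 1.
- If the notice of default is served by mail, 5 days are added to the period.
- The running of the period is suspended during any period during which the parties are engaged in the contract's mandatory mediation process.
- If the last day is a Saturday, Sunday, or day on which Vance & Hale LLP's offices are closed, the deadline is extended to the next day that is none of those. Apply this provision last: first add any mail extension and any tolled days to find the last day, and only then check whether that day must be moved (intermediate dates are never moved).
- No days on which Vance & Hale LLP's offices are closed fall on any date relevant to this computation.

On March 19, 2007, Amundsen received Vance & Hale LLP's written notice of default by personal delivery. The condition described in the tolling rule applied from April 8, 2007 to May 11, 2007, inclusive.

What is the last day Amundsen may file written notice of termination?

Counting March 19, 2007 as day 1, day 63 is May 20, 2007.
Service was not by mail, so no mail extension applies.
From April 8, 2007 through May 11, 2007 inclusive is 34 days; tolling adds 34 days: May 20, 2007 + 34 days = June 23, 2007.
June 23, 2007 is Saturday; June 24, 2007 is Sunday. The next qualifying day is June 25, 2007.

June 25, 2007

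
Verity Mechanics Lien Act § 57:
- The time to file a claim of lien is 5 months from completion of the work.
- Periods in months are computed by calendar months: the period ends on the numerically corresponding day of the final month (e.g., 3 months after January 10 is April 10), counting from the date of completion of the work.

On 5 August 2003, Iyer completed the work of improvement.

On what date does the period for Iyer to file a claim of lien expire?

5 months after 5 August 2003 is January 5, 2004.

January 5, 2004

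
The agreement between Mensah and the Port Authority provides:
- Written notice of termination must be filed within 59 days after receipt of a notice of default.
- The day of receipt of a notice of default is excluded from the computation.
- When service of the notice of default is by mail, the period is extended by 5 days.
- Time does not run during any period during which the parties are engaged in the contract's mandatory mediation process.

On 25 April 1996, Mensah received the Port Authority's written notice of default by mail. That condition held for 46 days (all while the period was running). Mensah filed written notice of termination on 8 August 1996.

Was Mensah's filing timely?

Yes

59 days after 25 April 1996 is June 23, 1996.
Service was by mail, adding 5 days: June 23, 1996 + 5 days = June 28, 1996.
Tolling adds 46 days: June 28, 1996 + 46 days = August 13, 1996.
The deadline is August 13, 1996; the filing on August 8, 1996 is on or before that date.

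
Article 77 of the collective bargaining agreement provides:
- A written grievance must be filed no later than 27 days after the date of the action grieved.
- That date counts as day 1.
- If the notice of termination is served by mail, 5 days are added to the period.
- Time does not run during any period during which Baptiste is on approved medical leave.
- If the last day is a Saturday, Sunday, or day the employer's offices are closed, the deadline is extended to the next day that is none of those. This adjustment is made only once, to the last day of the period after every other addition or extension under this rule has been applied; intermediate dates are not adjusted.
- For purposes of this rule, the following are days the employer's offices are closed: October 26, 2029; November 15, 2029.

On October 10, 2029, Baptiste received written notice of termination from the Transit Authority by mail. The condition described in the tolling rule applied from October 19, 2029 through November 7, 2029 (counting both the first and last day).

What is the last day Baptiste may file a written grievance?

Counting October 10, 2029 as day 1, day 27 is November 5, 2029.
Service was by mail, adding 5 days: November 5, 2029 + 5 days = November 10, 2029.
From October 19, 2029 through November 7, 2029 inclusive is 20 days; tolling adds 20 days: November 10, 2029 + 20 days = November 30, 2029.
November 30, 2029 is a Friday and not a day the employer's offices are closed, so no extension applies.

November 30, 2029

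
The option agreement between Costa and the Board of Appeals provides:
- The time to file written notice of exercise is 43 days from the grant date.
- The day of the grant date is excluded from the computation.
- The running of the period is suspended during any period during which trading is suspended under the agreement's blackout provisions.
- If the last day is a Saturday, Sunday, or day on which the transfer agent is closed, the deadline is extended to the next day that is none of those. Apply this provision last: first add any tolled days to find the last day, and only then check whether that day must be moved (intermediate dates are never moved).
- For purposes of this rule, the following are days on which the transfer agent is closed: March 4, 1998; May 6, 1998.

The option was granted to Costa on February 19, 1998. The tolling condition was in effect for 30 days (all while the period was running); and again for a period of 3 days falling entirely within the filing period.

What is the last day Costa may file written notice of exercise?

May 7, 1998

43 days after February 19, 1998 is April 3, 1998.
Tolling adds 30 days: April 3, 1998 + 30 days = May 3, 1998.
Tolling adds 3 days: May 3, 1998 + 3 days = May 6, 1998.
May 6, 1998 is a listed holiday. The next qualifying day is May 7, 1998.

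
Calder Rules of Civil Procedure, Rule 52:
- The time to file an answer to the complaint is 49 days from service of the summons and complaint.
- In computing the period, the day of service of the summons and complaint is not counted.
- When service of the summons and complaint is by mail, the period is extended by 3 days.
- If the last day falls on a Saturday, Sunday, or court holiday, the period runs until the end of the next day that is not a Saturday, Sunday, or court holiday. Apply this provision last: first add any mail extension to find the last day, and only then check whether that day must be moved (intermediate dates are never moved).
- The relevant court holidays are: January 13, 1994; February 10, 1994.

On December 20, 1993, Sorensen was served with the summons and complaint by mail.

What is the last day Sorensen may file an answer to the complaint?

February 11, 1994

49 days after December 20, 1993 is February 7, 1994.
Service was by mail, adding 3 days: February 7, 1994 + 3 days = February 10, 1994.
February 10, 1994 is a listed holiday. The next qualifying day is February 11, 1994.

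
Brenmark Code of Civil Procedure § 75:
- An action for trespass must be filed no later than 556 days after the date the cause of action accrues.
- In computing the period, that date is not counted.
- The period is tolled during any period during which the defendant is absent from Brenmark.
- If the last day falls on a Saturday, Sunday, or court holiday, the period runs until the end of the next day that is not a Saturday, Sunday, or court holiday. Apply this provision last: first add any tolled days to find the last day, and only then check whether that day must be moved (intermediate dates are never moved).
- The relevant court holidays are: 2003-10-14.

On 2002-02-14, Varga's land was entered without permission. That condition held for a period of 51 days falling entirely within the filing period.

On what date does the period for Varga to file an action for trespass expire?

556 days after 2002-02-14 is August 24, 2003.
Tolling adds 51 days: August 24, 2003 + 51 days = October 14, 2003.
October 14, 2003 is a listed holiday. The next qualifying day is October 15, 2003.

October 15, 2003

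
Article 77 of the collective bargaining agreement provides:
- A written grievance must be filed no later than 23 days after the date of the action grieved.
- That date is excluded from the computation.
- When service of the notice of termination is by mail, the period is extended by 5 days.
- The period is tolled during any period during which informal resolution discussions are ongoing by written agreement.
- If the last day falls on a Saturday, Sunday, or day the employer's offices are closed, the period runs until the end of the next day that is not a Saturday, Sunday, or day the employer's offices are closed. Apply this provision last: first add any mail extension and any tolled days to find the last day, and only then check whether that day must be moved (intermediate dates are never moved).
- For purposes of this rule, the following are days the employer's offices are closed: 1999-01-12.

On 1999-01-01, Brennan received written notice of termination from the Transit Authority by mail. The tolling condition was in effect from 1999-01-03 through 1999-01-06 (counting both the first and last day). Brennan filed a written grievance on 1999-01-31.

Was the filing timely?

23 days after 1999-01-01 is January 24, 1999.
Service was by mail, adding 5 days: January 24, 1999 + 5 days = January 29, 1999.
From January 3, 1999 through January 6, 1999 inclusive is 4 days; tolling adds 4 days: January 29, 1999 + 4 days = February 2, 1999.
February 2, 1999 is a Tuesday and not a day the employer's offices are closed, so no extension applies.
The deadline is February 2, 1999; the filing on January 31, 1999 is on or before that date.

Yes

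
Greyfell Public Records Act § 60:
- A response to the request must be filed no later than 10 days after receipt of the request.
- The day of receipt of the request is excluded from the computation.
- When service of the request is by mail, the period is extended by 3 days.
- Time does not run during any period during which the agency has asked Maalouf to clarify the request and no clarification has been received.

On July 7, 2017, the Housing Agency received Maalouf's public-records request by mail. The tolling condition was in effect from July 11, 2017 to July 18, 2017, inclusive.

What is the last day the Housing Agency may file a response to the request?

July 28, 2017

10 days after July 7, 2017 is July 17, 2017.
Service was by mail, adding 3 days: July 17, 2017 + 3 days = July 20, 2017.
From July 11, 2017 through July 18, 2017 inclusive is 8 days; tolling adds 8 days: July 20, 2017 + 8 days = July 28, 2017.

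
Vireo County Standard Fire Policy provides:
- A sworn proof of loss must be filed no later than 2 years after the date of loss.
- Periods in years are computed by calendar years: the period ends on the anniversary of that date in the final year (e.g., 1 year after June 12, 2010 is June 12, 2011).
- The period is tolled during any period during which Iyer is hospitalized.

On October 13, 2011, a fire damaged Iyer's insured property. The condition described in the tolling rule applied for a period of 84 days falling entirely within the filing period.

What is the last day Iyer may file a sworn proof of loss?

January 5, 2014

2 years after October 13, 2011 is October 13, 2013.
Tolling adds 84 days: October 13, 2013 + 84 days = January 5, 2014.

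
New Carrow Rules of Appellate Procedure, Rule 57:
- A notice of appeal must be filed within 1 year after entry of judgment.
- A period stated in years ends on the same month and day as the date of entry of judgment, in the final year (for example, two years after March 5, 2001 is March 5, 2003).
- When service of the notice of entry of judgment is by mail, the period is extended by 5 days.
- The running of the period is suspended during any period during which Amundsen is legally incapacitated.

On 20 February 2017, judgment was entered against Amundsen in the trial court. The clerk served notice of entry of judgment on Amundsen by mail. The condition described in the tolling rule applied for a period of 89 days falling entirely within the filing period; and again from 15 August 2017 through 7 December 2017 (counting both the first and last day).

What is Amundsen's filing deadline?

1 year after 20 February 2017 is February 20, 2018.
Service was by mail, adding 5 days: February 20, 2018 + 5 days = February 25, 2018.
Tolling adds 89 days: February 25, 2018 + 89 days = May 25, 2018.
From August 15, 2017 through December 7, 2017 inclusive is 115 days; tolling adds 115 days: May 25, 2018 + 115 days = September 17, 2018.

September 17, 2018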